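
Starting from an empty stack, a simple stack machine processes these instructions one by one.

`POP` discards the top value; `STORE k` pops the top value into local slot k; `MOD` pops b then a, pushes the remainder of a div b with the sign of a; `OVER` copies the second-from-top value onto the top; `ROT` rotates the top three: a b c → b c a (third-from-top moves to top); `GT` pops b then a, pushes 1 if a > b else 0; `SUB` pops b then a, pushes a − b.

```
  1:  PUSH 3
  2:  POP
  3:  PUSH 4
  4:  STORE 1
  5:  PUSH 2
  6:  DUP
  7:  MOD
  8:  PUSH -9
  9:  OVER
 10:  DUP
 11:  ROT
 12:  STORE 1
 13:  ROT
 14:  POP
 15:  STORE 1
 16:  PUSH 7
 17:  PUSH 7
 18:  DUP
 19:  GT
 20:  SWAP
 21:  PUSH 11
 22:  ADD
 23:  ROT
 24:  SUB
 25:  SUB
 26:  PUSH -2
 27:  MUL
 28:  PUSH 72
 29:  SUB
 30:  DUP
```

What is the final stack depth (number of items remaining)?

PUSH 3   3
POP      (empty)
PUSH 4   4
STORE 1  (empty)
PUSH 2   2
DUP      2 2
MOD      0
PUSH -9  0 -9
OVER     0 -9 0
DUP      0 -9 0 0
ROT      0 0 0 -9
STORE 1  0 0 0
ROT      0 0 0
POP      0 0
STORE 1  0
PUSH 7   0 7
PUSH 7   0 7 7
DUP      0 7 7 7
GT       0 7 0
SWAP     0 0 7
PUSH 11  0 0 7 11
ADD      0 0 18
ROT      0 18 0
SUB      0 18
SUB      -18
PUSH -2  -18 -2
MUL      36
PUSH 72  36 72
SUB      -36
DUP      -36 -36

2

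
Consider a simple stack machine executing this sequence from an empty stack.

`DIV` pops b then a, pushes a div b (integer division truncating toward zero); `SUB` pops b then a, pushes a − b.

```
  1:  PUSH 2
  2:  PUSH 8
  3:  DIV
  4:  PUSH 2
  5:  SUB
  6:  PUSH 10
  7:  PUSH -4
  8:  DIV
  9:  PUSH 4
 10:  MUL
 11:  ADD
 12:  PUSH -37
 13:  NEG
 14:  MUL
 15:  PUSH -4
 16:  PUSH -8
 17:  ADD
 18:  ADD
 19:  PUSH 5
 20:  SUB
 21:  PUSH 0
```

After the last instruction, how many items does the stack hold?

2

PUSH 2    [2]
PUSH 8    [2, 8]
DIV       [0]
PUSH 2    [0, 2]
SUB       [-2]
PUSH 10   [-2, 10]
PUSH -4   [-2, 10, -4]
DIV       [-2, -2]
PUSH 4    [-2, -2, 4]
MUL       [-2, -8]
ADD       [-10]
PUSH -37  [-10, -37]
NEG       [-10, 37]
MUL       [-370]
PUSH -4   [-370, -4]
PUSH -8   [-370, -4, -8]
ADD       [-370, -12]
ADD       [-382]
PUSH 5    [-382, 5]
SUB       [-387]
PUSH 0    [-387, 0]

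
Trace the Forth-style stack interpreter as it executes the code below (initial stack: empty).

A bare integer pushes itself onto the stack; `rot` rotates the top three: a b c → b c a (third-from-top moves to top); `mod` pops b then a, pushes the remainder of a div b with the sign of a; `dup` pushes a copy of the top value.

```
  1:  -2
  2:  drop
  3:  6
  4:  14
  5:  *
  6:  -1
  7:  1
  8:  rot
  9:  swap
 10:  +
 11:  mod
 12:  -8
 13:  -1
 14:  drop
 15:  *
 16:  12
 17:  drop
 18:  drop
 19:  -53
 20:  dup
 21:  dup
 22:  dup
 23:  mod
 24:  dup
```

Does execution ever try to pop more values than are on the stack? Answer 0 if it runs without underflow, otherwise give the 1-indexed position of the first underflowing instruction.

-2   → -2
drop → (empty)
6    → 6
14   → 6 14
*    → 84
-1   → 84 -1
1    → 84 -1 1
rot  → -1 1 84
swap → -1 84 1
+    → -1 85
mod  → -1
-8   → -1 -8
-1   → -1 -8 -1
drop → -1 -8
*    → 8
12   → 8 12
drop → 8
drop → (empty)
-53  → -53
dup  → -53 -53
dup  → -53 -53 -53
dup  → -53 -53 -53 -53
mod  → -53 -53 0
dup  → -53 -53 0 0

0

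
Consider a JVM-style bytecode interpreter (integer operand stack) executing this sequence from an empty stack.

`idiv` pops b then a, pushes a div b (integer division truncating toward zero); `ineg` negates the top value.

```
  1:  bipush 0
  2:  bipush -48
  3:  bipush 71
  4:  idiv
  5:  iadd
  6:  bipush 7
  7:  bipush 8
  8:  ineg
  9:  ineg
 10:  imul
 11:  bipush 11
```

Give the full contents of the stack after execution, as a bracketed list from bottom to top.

bipush 0   : 0
bipush -48 : 0 -48
bipush 71  : 0 -48 71
idiv       : 0 0
iadd       : 0
bipush 7   : 0 7
bipush 8   : 0 7 8
ineg       : 0 7 -8
ineg       : 0 7 8
imul       : 0 56
bipush 11  : 0 56 11

[0, 56, 11]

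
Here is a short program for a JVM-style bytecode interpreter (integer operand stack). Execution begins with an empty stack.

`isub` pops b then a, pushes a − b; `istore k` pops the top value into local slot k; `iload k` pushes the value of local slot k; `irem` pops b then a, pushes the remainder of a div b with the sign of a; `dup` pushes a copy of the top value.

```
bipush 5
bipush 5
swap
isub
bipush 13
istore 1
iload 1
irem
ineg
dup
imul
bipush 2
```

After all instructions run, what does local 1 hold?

bipush 5   [5]
bipush 5   [5, 5]
swap       [5, 5]
isub       [0]
bipush 13  [0, 13]
istore 1   [0]
iload 1    [0, 13]
irem       [0]
ineg       [0]
dup        [0, 0]
imul       [0]
bipush 2   [0, 2]

13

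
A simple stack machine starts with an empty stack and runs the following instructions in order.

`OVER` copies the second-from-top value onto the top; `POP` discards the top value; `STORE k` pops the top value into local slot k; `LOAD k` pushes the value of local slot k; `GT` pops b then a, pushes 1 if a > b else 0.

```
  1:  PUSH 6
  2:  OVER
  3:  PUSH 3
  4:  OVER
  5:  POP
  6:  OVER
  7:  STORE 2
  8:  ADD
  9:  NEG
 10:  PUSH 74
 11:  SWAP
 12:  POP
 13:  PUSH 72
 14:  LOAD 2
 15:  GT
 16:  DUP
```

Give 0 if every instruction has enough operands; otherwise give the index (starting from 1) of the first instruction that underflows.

2

PUSH 6 → 6
OVER  — needs 2 operands, stack has 1 → underflow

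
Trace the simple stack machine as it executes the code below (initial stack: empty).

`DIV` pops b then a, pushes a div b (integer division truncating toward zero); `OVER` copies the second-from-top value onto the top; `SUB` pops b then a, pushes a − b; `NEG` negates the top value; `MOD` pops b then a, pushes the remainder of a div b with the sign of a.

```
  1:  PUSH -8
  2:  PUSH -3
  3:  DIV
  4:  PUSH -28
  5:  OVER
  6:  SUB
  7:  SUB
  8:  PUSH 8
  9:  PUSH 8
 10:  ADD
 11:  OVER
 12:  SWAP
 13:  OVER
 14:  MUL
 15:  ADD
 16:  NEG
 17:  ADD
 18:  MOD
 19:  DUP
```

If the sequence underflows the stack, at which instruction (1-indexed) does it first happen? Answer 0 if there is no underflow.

18

PUSH -8  → -8
PUSH -3  → -8 -3
DIV      → 2
PUSH -28 → 2 -28
OVER     → 2 -28 2
SUB      → 2 -30
SUB      → 32
PUSH 8   → 32 8
PUSH 8   → 32 8 8
ADD      → 32 16
OVER     → 32 16 32
SWAP     → 32 32 16
OVER     → 32 32 16 32
MUL      → 32 32 512
ADD      → 32 544
NEG      → 32 -544
ADD      → -512
MOD  — needs 2 operands, stack has 1 → underflow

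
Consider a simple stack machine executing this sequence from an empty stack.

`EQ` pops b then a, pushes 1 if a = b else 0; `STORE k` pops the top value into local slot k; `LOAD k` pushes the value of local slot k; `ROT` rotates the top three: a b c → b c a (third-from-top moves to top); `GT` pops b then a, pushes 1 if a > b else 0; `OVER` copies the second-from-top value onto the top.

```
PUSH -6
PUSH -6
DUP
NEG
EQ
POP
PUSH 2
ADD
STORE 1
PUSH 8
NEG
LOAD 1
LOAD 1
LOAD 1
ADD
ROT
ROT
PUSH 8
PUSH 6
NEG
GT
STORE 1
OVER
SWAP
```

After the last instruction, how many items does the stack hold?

PUSH -6 : [-6]
PUSH -6 : [-6, -6]
DUP     : [-6, -6, -6]
NEG     : [-6, -6, 6]
EQ      : [-6, 0]
POP     : [-6]
PUSH 2  : [-6, 2]
ADD     : [-4]
STORE 1 : []
PUSH 8  : [8]
NEG     : [-8]
LOAD 1  : [-8, -4]
LOAD 1  : [-8, -4, -4]
LOAD 1  : [-8, -4, -4, -4]
ADD     : [-8, -4, -8]
ROT     : [-4, -8, -8]
ROT     : [-8, -8, -4]
PUSH 8  : [-8, -8, -4, 8]
PUSH 6  : [-8, -8, -4, 8, 6]
NEG     : [-8, -8, -4, 8, -6]
GT      : [-8, -8, -4, 1]
STORE 1 : [-8, -8, -4]
OVER    : [-8, -8, -4, -8]
SWAP    : [-8, -8, -8, -4]

4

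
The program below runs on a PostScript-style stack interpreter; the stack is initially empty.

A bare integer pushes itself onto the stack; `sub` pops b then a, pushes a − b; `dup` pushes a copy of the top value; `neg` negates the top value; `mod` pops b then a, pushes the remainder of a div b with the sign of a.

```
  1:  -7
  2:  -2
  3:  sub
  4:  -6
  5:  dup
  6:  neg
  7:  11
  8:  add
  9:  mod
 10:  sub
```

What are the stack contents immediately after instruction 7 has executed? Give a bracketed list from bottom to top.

-7  : [-7]
-2  : [-7, -2]
sub : [-5]
-6  : [-5, -6]
dup : [-5, -6, -6]
neg : [-5, -6, 6]
11  : [-5, -6, 6, 11]

[-5, -6, 6, 11]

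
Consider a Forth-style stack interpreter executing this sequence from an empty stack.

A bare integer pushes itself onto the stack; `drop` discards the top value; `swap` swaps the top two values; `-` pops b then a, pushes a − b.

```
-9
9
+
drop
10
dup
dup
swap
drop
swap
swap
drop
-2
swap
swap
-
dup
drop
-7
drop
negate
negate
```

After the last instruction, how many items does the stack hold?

-9     : [-9]
9      : [-9, 9]
+      : [0]
drop   : []
10     : [10]
dup    : [10, 10]
dup    : [10, 10, 10]
swap   : [10, 10, 10]
drop   : [10, 10]
swap   : [10, 10]
swap   : [10, 10]
drop   : [10]
-2     : [10, -2]
swap   : [-2, 10]
swap   : [10, -2]
-      : [12]
dup    : [12, 12]
drop   : [12]
-7     : [12, -7]
drop   : [12]
negate : [-12]
negate : [12]

1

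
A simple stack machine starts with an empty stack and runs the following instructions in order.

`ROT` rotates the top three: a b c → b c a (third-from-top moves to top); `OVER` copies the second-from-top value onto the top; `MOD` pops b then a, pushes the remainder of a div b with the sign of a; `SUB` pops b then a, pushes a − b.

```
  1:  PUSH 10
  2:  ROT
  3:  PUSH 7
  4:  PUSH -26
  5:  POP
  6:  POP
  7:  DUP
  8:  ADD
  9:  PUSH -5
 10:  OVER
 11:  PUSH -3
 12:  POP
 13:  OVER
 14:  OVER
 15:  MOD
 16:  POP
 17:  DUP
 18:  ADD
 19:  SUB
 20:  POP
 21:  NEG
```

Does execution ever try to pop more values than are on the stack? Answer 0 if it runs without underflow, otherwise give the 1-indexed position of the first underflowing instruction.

2

PUSH 10  [10]
ROT  — needs 3 operands, stack has 1 → underflow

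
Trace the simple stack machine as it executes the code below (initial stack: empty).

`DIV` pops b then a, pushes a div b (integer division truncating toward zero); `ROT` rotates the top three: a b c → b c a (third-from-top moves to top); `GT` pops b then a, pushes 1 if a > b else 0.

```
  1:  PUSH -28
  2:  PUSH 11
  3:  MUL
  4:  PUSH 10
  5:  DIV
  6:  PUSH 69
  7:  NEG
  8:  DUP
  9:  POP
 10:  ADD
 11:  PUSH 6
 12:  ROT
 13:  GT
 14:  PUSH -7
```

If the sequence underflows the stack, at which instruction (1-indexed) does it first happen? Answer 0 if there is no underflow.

12

PUSH -28 : -28
PUSH 11  : -28 11
MUL      : -308
PUSH 10  : -308 10
DIV      : -30
PUSH 69  : -30 69
NEG      : -30 -69
DUP      : -30 -69 -69
POP      : -30 -69
ADD      : -99
PUSH 6   : -99 6
ROT  — needs 3 operands, stack has 2 → underflow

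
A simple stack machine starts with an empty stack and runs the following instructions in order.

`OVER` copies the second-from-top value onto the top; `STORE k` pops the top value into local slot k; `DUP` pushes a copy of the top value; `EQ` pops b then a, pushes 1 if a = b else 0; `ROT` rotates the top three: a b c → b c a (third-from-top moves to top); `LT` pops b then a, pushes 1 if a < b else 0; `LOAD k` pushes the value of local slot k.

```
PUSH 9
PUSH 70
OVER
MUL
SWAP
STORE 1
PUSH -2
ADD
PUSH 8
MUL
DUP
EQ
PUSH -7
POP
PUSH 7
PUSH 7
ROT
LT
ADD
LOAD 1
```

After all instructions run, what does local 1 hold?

9

PUSH 9   [9]
PUSH 70  [9, 70]
OVER     [9, 70, 9]
MUL      [9, 630]
SWAP     [630, 9]
STORE 1  [630]
PUSH -2  [630, -2]
ADD      [628]
PUSH 8   [628, 8]
MUL      [5024]
DUP      [5024, 5024]
EQ       [1]
PUSH -7  [1, -7]
POP      [1]
PUSH 7   [1, 7]
PUSH 7   [1, 7, 7]
ROT      [7, 7, 1]
LT       [7, 0]
ADD      [7]
LOAD 1   [7, 9]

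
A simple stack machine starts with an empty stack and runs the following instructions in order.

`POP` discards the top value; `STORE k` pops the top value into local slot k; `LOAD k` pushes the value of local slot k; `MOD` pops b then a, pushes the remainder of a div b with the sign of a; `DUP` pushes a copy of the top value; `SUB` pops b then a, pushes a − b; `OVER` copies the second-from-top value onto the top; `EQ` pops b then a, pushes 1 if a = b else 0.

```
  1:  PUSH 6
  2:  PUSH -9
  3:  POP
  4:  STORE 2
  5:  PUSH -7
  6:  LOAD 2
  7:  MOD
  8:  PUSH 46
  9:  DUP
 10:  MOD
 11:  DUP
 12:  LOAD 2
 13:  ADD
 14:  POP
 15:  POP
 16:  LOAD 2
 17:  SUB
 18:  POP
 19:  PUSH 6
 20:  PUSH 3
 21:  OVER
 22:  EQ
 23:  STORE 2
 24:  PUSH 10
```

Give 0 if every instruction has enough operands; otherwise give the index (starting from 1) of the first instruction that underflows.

PUSH 6  → 6
PUSH -9 → 6 -9
POP     → 6
STORE 2 → (empty)
PUSH -7 → -7
LOAD 2  → -7 6
MOD     → -1
PUSH 46 → -1 46
DUP     → -1 46 46
MOD     → -1 0
DUP     → -1 0 0
LOAD 2  → -1 0 0 6
ADD     → -1 0 6
POP     → -1 0
POP     → -1
LOAD 2  → -1 6
SUB     → -7
POP     → (empty)
PUSH 6  → 6
PUSH 3  → 6 3
OVER    → 6 3 6
EQ      → 6 0
STORE 2 → 6
PUSH 10 → 6 10

0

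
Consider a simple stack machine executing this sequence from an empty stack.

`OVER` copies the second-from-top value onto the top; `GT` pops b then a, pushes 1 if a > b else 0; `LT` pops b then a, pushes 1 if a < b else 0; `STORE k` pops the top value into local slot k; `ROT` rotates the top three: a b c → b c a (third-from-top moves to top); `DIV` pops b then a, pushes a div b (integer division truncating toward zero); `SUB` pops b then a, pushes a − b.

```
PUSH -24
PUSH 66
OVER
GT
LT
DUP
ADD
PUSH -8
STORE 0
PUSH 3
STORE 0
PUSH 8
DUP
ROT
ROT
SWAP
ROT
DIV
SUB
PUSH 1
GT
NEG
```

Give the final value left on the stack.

PUSH -24  [-24]
PUSH 66   [-24, 66]
OVER      [-24, 66, -24]
GT        [-24, 1]
LT        [1]
DUP       [1, 1]
ADD       [2]
PUSH -8   [2, -8]
STORE 0   [2]
PUSH 3    [2, 3]
STORE 0   [2]
PUSH 8    [2, 8]
DUP       [2, 8, 8]
ROT       [8, 8, 2]
ROT       [8, 2, 8]
SWAP      [8, 8, 2]
ROT       [8, 2, 8]
DIV       [8, 0]
SUB       [8]
PUSH 1    [8, 1]
GT        [1]
NEG       [-1]

-1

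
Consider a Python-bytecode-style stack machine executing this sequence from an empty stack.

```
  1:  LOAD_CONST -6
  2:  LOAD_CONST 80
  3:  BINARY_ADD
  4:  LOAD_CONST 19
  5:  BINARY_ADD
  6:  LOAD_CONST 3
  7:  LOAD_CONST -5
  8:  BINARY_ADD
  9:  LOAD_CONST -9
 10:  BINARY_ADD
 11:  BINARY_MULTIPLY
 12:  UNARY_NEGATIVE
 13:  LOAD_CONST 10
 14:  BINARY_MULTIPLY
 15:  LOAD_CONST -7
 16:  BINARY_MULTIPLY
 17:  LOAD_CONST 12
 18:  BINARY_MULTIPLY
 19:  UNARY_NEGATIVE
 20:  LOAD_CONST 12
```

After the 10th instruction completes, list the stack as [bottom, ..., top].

[93, -11]

LOAD_CONST -6 → [-6]
LOAD_CONST 80 → [-6, 80]
BINARY_ADD    → [74]
LOAD_CONST 19 → [74, 19]
BINARY_ADD    → [93]
LOAD_CONST 3  → [93, 3]
LOAD_CONST -5 → [93, 3, -5]
BINARY_ADD    → [93, -2]
LOAD_CONST -9 → [93, -2, -9]
BINARY_ADD    → [93, -11]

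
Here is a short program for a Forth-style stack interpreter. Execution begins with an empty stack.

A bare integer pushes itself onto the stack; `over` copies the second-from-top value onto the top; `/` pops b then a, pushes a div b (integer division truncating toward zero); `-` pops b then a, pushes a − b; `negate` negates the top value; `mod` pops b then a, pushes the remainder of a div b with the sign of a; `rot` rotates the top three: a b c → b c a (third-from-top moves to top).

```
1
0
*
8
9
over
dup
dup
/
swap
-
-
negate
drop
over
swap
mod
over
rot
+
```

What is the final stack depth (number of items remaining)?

1      : 1
0      : 1 0
*      : 0
8      : 0 8
9      : 0 8 9
over   : 0 8 9 8
dup    : 0 8 9 8 8
dup    : 0 8 9 8 8 8
/      : 0 8 9 8 1
swap   : 0 8 9 1 8
-      : 0 8 9 -7
-      : 0 8 16
negate : 0 8 -16
drop   : 0 8
over   : 0 8 0
swap   : 0 0 8
mod    : 0 0
over   : 0 0 0
rot    : 0 0 0
+      : 0 0

2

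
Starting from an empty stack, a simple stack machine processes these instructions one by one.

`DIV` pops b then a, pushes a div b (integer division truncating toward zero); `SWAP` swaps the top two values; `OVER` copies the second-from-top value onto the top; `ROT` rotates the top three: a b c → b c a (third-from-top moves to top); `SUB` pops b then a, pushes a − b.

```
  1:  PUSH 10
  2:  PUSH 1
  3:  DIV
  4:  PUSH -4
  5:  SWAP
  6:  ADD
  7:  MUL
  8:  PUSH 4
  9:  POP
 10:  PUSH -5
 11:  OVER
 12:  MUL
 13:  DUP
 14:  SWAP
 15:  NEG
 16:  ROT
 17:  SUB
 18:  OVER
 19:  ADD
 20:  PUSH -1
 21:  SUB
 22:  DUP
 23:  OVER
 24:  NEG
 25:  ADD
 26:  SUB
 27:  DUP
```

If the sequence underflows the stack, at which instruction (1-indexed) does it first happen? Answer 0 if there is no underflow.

7

PUSH 10  10
PUSH 1   10 1
DIV      10
PUSH -4  10 -4
SWAP     -4 10
ADD      6
MUL  — needs 2 operands, stack has 1 → underflow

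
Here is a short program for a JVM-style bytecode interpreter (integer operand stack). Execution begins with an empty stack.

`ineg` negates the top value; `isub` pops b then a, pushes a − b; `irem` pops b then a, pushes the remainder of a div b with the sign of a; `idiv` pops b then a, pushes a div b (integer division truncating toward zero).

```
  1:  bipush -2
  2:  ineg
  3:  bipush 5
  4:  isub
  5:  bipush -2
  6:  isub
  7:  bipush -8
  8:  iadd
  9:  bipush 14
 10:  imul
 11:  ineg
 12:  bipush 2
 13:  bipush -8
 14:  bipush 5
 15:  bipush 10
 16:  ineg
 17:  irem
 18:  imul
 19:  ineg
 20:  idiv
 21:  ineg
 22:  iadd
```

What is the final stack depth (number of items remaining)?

1

bipush -2 -> [-2]
ineg      -> [2]
bipush 5  -> [2, 5]
isub      -> [-3]
bipush -2 -> [-3, -2]
isub      -> [-1]
bipush -8 -> [-1, -8]
iadd      -> [-9]
bipush 14 -> [-9, 14]
imul      -> [-126]
ineg      -> [126]
bipush 2  -> [126, 2]
bipush -8 -> [126, 2, -8]
bipush 5  -> [126, 2, -8, 5]
bipush 10 -> [126, 2, -8, 5, 10]
ineg      -> [126, 2, -8, 5, -10]
irem      -> [126, 2, -8, 5]
imul      -> [126, 2, -40]
ineg      -> [126, 2, 40]
idiv      -> [126, 0]
ineg      -> [126, 0]
iadd      -> [126]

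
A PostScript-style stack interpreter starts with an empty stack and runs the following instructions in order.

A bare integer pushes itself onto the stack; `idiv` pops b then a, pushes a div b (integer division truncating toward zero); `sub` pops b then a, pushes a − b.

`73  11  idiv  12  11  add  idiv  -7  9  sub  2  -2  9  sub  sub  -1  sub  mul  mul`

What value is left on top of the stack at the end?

0

73    [73]
11    [73, 11]
idiv  [6]
12    [6, 12]
11    [6, 12, 11]
add   [6, 23]
idiv  [0]
-7    [0, -7]
9     [0, -7, 9]
sub   [0, -16]
2     [0, -16, 2]
-2    [0, -16, 2, -2]
9     [0, -16, 2, -2, 9]
sub   [0, -16, 2, -11]
sub   [0, -16, 13]
-1    [0, -16, 13, -1]
sub   [0, -16, 14]
mul   [0, -224]
mul   [0]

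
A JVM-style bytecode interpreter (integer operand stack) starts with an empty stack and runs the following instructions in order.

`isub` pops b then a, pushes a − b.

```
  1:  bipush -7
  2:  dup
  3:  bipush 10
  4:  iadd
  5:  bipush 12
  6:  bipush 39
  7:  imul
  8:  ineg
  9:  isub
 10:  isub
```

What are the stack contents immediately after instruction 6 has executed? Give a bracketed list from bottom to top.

bipush -7 → -7
dup       → -7 -7
bipush 10 → -7 -7 10
iadd      → -7 3
bipush 12 → -7 3 12
bipush 39 → -7 3 12 39

[-7, 3, 12, 39]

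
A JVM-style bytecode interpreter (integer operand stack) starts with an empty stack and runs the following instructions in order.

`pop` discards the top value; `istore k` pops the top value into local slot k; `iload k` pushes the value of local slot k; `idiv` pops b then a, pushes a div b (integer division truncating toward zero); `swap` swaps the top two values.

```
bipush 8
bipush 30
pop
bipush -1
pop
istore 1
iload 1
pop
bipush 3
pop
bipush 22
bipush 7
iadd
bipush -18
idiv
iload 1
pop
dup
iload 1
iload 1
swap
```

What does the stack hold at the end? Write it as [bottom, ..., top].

[-1, -1, 8, 8]

bipush 8   -> [8]
bipush 30  -> [8, 30]
pop        -> [8]
bipush -1  -> [8, -1]
pop        -> [8]
istore 1   -> []
iload 1    -> [8]
pop        -> []
bipush 3   -> [3]
pop        -> []
bipush 22  -> [22]
bipush 7   -> [22, 7]
iadd       -> [29]
bipush -18 -> [29, -18]
idiv       -> [-1]
iload 1    -> [-1, 8]
pop        -> [-1]
dup        -> [-1, -1]
iload 1    -> [-1, -1, 8]
iload 1    -> [-1, -1, 8, 8]
swap       -> [-1, -1, 8, 8]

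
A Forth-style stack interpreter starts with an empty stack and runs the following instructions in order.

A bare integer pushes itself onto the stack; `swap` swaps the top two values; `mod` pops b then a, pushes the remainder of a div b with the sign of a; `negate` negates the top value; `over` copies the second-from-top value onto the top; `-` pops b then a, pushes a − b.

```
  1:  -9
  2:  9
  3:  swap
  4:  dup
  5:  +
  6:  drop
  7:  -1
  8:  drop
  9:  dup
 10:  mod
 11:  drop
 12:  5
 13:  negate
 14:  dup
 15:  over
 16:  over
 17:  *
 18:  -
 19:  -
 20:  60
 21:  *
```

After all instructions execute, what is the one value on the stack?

-9     : -9
9      : -9 9
swap   : 9 -9
dup    : 9 -9 -9
+      : 9 -18
drop   : 9
-1     : 9 -1
drop   : 9
dup    : 9 9
mod    : 0
drop   : (empty)
5      : 5
negate : -5
dup    : -5 -5
over   : -5 -5 -5
over   : -5 -5 -5 -5
*      : -5 -5 25
-      : -5 -30
-      : 25
60     : 25 60
*      : 1500

1500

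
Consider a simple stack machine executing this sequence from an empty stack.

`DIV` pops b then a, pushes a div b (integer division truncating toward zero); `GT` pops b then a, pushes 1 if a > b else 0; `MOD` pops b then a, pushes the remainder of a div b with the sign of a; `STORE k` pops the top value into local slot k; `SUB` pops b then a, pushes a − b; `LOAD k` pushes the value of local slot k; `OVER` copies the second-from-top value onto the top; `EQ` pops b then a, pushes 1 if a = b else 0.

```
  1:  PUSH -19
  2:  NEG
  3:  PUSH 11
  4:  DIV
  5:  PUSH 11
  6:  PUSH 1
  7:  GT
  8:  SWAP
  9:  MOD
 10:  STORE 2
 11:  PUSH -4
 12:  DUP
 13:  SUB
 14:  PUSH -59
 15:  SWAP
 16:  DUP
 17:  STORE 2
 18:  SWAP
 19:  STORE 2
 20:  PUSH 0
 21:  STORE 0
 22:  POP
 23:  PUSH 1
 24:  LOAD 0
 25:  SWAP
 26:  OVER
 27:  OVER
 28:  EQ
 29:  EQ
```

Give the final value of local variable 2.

PUSH -19  [-19]
NEG       [19]
PUSH 11   [19, 11]
DIV       [1]
PUSH 11   [1, 11]
PUSH 1    [1, 11, 1]
GT        [1, 1]
SWAP      [1, 1]
MOD       [0]
STORE 2   []
PUSH -4   [-4]
DUP       [-4, -4]
SUB       [0]
PUSH -59  [0, -59]
SWAP      [-59, 0]
DUP       [-59, 0, 0]
STORE 2   [-59, 0]
SWAP      [0, -59]
STORE 2   [0]
PUSH 0    [0, 0]
STORE 0   [0]
POP       []
PUSH 1    [1]
LOAD 0    [1, 0]
SWAP      [0, 1]
OVER      [0, 1, 0]
OVER      [0, 1, 0, 1]
EQ        [0, 1, 0]
EQ        [0, 0]

-59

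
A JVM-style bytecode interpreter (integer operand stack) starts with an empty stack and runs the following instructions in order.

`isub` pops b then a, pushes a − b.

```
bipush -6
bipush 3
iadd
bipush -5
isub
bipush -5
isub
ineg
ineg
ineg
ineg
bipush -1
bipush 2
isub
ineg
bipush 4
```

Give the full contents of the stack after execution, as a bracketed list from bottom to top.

bipush -6 : [-6]
bipush 3  : [-6, 3]
iadd      : [-3]
bipush -5 : [-3, -5]
isub      : [2]
bipush -5 : [2, -5]
isub      : [7]
ineg      : [-7]
ineg      : [7]
ineg      : [-7]
ineg      : [7]
bipush -1 : [7, -1]
bipush 2  : [7, -1, 2]
isub      : [7, -3]
ineg      : [7, 3]
bipush 4  : [7, 3, 4]

[7, 3, 4]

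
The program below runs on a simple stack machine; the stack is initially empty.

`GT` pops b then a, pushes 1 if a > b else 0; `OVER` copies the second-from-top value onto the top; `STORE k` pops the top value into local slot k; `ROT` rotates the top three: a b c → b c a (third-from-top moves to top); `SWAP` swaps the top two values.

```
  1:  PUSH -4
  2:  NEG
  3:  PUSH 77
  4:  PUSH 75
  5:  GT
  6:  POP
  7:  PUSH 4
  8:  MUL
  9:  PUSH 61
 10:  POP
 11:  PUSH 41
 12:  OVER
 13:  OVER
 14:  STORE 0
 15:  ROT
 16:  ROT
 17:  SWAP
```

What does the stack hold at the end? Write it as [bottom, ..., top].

PUSH -4 -> [-4]
NEG     -> [4]
PUSH 77 -> [4, 77]
PUSH 75 -> [4, 77, 75]
GT      -> [4, 1]
POP     -> [4]
PUSH 4  -> [4, 4]
MUL     -> [16]
PUSH 61 -> [16, 61]
POP     -> [16]
PUSH 41 -> [16, 41]
OVER    -> [16, 41, 16]
OVER    -> [16, 41, 16, 41]
STORE 0 -> [16, 41, 16]
ROT     -> [41, 16, 16]
ROT     -> [16, 16, 41]
SWAP    -> [16, 41, 16]

[16, 41, 16]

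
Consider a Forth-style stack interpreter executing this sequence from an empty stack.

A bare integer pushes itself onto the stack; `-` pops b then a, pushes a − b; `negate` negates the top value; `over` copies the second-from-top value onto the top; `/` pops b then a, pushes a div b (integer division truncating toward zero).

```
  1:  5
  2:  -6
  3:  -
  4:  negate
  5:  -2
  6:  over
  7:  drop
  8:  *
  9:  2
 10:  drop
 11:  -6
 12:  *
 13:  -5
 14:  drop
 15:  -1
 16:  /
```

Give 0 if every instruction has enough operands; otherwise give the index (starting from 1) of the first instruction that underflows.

5      : [5]
-6     : [5, -6]
-      : [11]
negate : [-11]
-2     : [-11, -2]
over   : [-11, -2, -11]
drop   : [-11, -2]
*      : [22]
2      : [22, 2]
drop   : [22]
-6     : [22, -6]
*      : [-132]
-5     : [-132, -5]
drop   : [-132]
-1     : [-132, -1]
/      : [132]

0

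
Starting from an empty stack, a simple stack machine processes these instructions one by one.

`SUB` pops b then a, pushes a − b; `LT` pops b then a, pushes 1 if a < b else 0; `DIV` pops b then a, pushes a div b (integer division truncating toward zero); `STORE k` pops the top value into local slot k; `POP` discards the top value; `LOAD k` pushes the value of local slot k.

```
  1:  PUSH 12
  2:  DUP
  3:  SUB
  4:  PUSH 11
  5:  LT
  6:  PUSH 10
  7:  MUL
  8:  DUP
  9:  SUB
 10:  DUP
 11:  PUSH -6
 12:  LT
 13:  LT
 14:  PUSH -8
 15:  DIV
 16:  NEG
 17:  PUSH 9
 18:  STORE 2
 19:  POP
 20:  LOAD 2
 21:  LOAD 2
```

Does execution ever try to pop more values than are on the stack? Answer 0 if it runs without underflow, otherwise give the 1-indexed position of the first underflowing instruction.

PUSH 12 : 12
DUP     : 12 12
SUB     : 0
PUSH 11 : 0 11
LT      : 1
PUSH 10 : 1 10
MUL     : 10
DUP     : 10 10
SUB     : 0
DUP     : 0 0
PUSH -6 : 0 0 -6
LT      : 0 0
LT      : 0
PUSH -8 : 0 -8
DIV     : 0
NEG     : 0
PUSH 9  : 0 9
STORE 2 : 0
POP     : (empty)
LOAD 2  : 9
LOAD 2  : 9 9

0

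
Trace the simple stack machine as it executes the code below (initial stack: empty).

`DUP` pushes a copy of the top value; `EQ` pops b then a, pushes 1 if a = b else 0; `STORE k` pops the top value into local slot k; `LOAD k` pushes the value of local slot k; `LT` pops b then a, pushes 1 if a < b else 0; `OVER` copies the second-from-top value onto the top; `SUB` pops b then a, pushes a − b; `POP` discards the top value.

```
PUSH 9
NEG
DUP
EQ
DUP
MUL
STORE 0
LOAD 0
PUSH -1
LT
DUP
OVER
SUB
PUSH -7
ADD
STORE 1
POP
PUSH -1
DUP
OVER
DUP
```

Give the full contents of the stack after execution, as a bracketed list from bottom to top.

PUSH 9  -> 9
NEG     -> -9
DUP     -> -9 -9
EQ      -> 1
DUP     -> 1 1
MUL     -> 1
STORE 0 -> (empty)
LOAD 0  -> 1
PUSH -1 -> 1 -1
LT      -> 0
DUP     -> 0 0
OVER    -> 0 0 0
SUB     -> 0 0
PUSH -7 -> 0 0 -7
ADD     -> 0 -7
STORE 1 -> 0
POP     -> (empty)
PUSH -1 -> -1
DUP     -> -1 -1
OVER    -> -1 -1 -1
DUP     -> -1 -1 -1 -1

[-1, -1, -1, -1]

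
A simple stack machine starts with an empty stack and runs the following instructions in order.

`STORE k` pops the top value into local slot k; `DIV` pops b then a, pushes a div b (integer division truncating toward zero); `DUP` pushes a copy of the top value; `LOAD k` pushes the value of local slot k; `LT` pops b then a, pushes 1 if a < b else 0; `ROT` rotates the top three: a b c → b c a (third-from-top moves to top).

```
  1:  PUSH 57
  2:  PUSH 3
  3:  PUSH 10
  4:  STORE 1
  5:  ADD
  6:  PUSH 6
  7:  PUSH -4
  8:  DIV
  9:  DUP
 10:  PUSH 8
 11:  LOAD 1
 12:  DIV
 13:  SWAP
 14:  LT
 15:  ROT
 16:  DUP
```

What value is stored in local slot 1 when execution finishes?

10

PUSH 57 -> [57]
PUSH 3  -> [57, 3]
PUSH 10 -> [57, 3, 10]
STORE 1 -> [57, 3]
ADD     -> [60]
PUSH 6  -> [60, 6]
PUSH -4 -> [60, 6, -4]
DIV     -> [60, -1]
DUP     -> [60, -1, -1]
PUSH 8  -> [60, -1, -1, 8]
LOAD 1  -> [60, -1, -1, 8, 10]
DIV     -> [60, -1, -1, 0]
SWAP    -> [60, -1, 0, -1]
LT      -> [60, -1, 0]
ROT     -> [-1, 0, 60]
DUP     -> [-1, 0, 60, 60]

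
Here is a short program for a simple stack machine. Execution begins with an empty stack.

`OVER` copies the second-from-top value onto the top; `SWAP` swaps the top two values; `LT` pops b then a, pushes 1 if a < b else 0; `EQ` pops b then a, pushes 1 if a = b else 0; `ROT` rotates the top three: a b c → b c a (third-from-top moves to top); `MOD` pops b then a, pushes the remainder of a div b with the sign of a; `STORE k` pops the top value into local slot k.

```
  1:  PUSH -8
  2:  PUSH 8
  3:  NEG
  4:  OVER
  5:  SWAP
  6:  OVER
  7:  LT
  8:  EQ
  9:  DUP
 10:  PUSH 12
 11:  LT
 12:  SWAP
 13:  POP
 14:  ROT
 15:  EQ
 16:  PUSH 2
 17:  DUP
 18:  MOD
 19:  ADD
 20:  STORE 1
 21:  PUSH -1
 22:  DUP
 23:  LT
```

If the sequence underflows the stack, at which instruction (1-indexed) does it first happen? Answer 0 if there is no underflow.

PUSH -8  -8
PUSH 8   -8 8
NEG      -8 -8
OVER     -8 -8 -8
SWAP     -8 -8 -8
OVER     -8 -8 -8 -8
LT       -8 -8 0
EQ       -8 0
DUP      -8 0 0
PUSH 12  -8 0 0 12
LT       -8 0 1
SWAP     -8 1 0
POP      -8 1
ROT  — needs 3 operands, stack has 2 → underflow

14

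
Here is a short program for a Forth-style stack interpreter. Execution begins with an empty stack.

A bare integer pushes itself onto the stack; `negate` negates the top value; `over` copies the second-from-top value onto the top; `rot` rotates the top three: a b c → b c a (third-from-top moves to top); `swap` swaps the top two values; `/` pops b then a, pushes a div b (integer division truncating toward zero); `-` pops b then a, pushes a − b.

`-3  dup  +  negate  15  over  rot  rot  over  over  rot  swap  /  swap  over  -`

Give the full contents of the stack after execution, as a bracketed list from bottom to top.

[6, 6, 1, 5]

-3     → -3
dup    → -3 -3
+      → -6
negate → 6
15     → 6 15
over   → 6 15 6
rot    → 15 6 6
rot    → 6 6 15
over   → 6 6 15 6
over   → 6 6 15 6 15
rot    → 6 6 6 15 15
swap   → 6 6 6 15 15
/      → 6 6 6 1
swap   → 6 6 1 6
over   → 6 6 1 6 1
-      → 6 6 1 5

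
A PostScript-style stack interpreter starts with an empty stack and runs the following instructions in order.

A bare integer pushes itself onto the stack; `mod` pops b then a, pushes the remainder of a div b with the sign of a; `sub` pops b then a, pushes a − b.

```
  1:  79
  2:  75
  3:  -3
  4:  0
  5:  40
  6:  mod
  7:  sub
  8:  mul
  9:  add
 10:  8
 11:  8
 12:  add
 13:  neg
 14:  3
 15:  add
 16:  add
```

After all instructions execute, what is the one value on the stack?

79  -> 79
75  -> 79 75
-3  -> 79 75 -3
0   -> 79 75 -3 0
40  -> 79 75 -3 0 40
mod -> 79 75 -3 0
sub -> 79 75 -3
mul -> 79 -225
add -> -146
8   -> -146 8
8   -> -146 8 8
add -> -146 16
neg -> -146 -16
3   -> -146 -16 3
add -> -146 -13
add -> -159

-159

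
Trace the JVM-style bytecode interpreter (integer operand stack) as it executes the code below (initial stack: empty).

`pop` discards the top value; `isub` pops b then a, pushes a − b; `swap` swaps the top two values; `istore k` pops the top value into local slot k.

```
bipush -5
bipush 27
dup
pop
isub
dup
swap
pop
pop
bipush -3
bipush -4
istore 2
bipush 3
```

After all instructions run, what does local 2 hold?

bipush -5 → [-5]
bipush 27 → [-5, 27]
dup       → [-5, 27, 27]
pop       → [-5, 27]
isub      → [-32]
dup       → [-32, -32]
swap      → [-32, -32]
pop       → [-32]
pop       → []
bipush -3 → [-3]
bipush -4 → [-3, -4]
istore 2  → [-3]
bipush 3  → [-3, 3]

-4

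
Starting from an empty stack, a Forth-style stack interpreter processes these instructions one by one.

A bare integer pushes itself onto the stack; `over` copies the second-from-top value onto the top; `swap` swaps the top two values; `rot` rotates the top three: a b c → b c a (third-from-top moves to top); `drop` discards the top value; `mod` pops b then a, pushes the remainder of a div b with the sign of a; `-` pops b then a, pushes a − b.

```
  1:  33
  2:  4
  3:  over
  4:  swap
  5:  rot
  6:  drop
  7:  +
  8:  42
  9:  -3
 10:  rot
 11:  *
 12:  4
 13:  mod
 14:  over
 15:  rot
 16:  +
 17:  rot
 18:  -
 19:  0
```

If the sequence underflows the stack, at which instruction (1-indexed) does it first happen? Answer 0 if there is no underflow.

17

33   -> [33]
4    -> [33, 4]
over -> [33, 4, 33]
swap -> [33, 33, 4]
rot  -> [33, 4, 33]
drop -> [33, 4]
+    -> [37]
42   -> [37, 42]
-3   -> [37, 42, -3]
rot  -> [42, -3, 37]
*    -> [42, -111]
4    -> [42, -111, 4]
mod  -> [42, -3]
over -> [42, -3, 42]
rot  -> [-3, 42, 42]
+    -> [-3, 84]
rot  — needs 3 operands, stack has 2 → underflow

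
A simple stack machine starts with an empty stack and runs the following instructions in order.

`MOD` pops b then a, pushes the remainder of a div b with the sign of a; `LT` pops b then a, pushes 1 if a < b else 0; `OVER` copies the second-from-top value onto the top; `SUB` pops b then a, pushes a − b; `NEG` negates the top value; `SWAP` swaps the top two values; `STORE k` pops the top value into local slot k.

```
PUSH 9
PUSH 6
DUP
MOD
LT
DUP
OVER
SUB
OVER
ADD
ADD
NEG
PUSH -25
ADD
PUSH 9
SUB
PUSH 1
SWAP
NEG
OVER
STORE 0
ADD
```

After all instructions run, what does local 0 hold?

PUSH 9   : 9
PUSH 6   : 9 6
DUP      : 9 6 6
MOD      : 9 0
LT       : 0
DUP      : 0 0
OVER     : 0 0 0
SUB      : 0 0
OVER     : 0 0 0
ADD      : 0 0
ADD      : 0
NEG      : 0
PUSH -25 : 0 -25
ADD      : -25
PUSH 9   : -25 9
SUB      : -34
PUSH 1   : -34 1
SWAP     : 1 -34
NEG      : 1 34
OVER     : 1 34 1
STORE 0  : 1 34
ADD      : 35

1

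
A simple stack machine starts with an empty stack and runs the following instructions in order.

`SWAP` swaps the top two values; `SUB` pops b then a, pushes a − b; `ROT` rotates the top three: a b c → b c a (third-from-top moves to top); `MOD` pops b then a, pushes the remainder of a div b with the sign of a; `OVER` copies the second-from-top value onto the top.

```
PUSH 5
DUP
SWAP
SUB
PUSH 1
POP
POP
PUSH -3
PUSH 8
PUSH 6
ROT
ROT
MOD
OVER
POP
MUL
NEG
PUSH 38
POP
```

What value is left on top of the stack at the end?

PUSH 5   [5]
DUP      [5, 5]
SWAP     [5, 5]
SUB      [0]
PUSH 1   [0, 1]
POP      [0]
POP      []
PUSH -3  [-3]
PUSH 8   [-3, 8]
PUSH 6   [-3, 8, 6]
ROT      [8, 6, -3]
ROT      [6, -3, 8]
MOD      [6, -3]
OVER     [6, -3, 6]
POP      [6, -3]
MUL      [-18]
NEG      [18]
PUSH 38  [18, 38]
POP      [18]

18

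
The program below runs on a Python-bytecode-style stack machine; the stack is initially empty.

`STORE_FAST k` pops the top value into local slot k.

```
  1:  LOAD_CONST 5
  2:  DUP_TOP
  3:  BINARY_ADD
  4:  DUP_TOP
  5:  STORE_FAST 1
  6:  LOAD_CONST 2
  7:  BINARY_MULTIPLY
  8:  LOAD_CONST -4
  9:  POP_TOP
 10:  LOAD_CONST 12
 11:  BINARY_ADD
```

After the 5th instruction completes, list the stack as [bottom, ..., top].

LOAD_CONST 5 -> 5
DUP_TOP      -> 5 5
BINARY_ADD   -> 10
DUP_TOP      -> 10 10
STORE_FAST 1 -> 10

[10]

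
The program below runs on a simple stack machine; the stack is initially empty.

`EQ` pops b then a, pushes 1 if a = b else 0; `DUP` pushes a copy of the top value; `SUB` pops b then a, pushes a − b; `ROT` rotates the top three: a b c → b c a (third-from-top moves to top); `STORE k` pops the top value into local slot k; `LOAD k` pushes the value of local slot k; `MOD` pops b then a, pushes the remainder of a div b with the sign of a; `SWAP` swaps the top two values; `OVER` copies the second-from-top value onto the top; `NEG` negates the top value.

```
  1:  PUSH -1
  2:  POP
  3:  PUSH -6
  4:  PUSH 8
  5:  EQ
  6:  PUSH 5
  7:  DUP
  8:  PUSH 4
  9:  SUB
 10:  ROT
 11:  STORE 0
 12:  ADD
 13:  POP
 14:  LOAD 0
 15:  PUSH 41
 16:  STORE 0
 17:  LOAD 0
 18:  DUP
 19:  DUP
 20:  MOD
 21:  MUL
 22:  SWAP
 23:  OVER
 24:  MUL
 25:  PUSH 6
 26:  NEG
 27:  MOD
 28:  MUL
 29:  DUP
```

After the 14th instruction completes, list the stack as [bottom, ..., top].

[0]

PUSH -1  [-1]
POP      []
PUSH -6  [-6]
PUSH 8   [-6, 8]
EQ       [0]
PUSH 5   [0, 5]
DUP      [0, 5, 5]
PUSH 4   [0, 5, 5, 4]
SUB      [0, 5, 1]
ROT      [5, 1, 0]
STORE 0  [5, 1]
ADD      [6]
POP      []
LOAD 0   [0]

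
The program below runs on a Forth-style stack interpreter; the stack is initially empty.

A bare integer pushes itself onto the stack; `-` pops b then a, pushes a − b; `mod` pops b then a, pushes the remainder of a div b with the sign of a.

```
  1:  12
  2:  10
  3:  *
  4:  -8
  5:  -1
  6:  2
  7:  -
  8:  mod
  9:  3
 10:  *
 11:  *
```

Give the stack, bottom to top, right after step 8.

12  : [12]
10  : [12, 10]
*   : [120]
-8  : [120, -8]
-1  : [120, -8, -1]
2   : [120, -8, -1, 2]
-   : [120, -8, -3]
mod : [120, -2]

[120, -2]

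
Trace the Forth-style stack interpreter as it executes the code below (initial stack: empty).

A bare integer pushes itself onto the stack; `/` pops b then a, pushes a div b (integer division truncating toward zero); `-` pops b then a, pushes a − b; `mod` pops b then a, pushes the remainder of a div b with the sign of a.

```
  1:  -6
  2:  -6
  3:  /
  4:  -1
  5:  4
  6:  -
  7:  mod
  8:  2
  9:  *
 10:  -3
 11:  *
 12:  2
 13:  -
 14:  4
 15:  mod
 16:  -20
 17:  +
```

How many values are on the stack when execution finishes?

-6  : -6
-6  : -6 -6
/   : 1
-1  : 1 -1
4   : 1 -1 4
-   : 1 -5
mod : 1
2   : 1 2
*   : 2
-3  : 2 -3
*   : -6
2   : -6 2
-   : -8
4   : -8 4
mod : 0
-20 : 0 -20
+   : -20

1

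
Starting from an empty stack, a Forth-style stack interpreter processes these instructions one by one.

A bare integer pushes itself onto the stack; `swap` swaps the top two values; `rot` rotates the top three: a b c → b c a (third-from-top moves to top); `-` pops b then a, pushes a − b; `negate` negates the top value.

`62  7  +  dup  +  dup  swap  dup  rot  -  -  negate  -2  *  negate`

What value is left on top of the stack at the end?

62     : [62]
7      : [62, 7]
+      : [69]
dup    : [69, 69]
+      : [138]
dup    : [138, 138]
swap   : [138, 138]
dup    : [138, 138, 138]
rot    : [138, 138, 138]
-      : [138, 0]
-      : [138]
negate : [-138]
-2     : [-138, -2]
*      : [276]
negate : [-276]

-276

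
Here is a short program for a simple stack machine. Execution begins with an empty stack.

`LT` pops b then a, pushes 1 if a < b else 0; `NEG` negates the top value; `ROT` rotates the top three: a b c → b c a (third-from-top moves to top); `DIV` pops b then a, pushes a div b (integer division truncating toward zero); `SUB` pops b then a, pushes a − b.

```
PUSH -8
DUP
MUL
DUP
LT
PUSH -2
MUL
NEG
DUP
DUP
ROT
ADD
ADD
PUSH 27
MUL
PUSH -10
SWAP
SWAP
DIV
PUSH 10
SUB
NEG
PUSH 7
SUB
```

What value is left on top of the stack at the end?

3

PUSH -8  : -8
DUP      : -8 -8
MUL      : 64
DUP      : 64 64
LT       : 0
PUSH -2  : 0 -2
MUL      : 0
NEG      : 0
DUP      : 0 0
DUP      : 0 0 0
ROT      : 0 0 0
ADD      : 0 0
ADD      : 0
PUSH 27  : 0 27
MUL      : 0
PUSH -10 : 0 -10
SWAP     : -10 0
SWAP     : 0 -10
DIV      : 0
PUSH 10  : 0 10
SUB      : -10
NEG      : 10
PUSH 7   : 10 7
SUB      : 3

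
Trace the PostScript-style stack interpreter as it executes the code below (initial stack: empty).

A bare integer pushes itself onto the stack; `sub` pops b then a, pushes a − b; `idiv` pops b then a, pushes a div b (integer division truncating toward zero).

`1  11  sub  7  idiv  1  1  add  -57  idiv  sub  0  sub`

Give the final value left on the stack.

-1

1    : [1]
11   : [1, 11]
sub  : [-10]
7    : [-10, 7]
idiv : [-1]
1    : [-1, 1]
1    : [-1, 1, 1]
add  : [-1, 2]
-57  : [-1, 2, -57]
idiv : [-1, 0]
sub  : [-1]
0    : [-1, 0]
sub  : [-1]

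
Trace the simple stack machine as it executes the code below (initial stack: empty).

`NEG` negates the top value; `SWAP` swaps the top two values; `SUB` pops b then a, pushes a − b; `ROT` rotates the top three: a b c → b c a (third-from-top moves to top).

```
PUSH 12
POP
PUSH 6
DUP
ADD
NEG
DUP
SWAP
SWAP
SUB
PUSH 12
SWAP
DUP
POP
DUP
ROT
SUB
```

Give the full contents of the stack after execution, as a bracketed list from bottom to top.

PUSH 12  12
POP      (empty)
PUSH 6   6
DUP      6 6
ADD      12
NEG      -12
DUP      -12 -12
SWAP     -12 -12
SWAP     -12 -12
SUB      0
PUSH 12  0 12
SWAP     12 0
DUP      12 0 0
POP      12 0
DUP      12 0 0
ROT      0 0 12
SUB      0 -12

[0, -12]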